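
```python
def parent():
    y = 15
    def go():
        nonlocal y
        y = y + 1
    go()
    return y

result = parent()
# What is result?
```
16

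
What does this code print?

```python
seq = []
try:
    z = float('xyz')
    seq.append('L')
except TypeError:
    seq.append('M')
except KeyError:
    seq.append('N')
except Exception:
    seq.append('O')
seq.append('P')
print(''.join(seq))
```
OP

ValueError not specifically caught, falls to Exception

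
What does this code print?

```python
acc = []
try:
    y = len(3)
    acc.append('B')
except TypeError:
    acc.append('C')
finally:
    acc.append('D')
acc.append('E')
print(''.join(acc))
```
CDE

finally always runs, even after exception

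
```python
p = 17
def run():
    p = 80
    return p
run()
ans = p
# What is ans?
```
17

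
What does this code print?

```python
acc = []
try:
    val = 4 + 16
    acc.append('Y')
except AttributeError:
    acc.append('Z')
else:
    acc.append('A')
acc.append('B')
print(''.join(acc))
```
YAB

else block runs when no exception occurs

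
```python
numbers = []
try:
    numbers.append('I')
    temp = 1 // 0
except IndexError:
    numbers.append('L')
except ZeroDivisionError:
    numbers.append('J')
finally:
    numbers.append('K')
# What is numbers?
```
['I', 'J', 'K']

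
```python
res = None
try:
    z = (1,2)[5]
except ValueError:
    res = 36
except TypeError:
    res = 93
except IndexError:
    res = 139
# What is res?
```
139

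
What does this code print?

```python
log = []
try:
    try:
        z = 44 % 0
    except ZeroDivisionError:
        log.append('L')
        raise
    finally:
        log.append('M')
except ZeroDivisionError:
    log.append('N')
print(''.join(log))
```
LMN

finally runs before re-raised exception propagates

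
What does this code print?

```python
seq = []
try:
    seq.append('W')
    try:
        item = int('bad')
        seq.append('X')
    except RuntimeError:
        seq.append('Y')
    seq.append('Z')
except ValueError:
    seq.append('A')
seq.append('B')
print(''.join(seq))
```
WAB

Inner handler doesn't match, propagates to outer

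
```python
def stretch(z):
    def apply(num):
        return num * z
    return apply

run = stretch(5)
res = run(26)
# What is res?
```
130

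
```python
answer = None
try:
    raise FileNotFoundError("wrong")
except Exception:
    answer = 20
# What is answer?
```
20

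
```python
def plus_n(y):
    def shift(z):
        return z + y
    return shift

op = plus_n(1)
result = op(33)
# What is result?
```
34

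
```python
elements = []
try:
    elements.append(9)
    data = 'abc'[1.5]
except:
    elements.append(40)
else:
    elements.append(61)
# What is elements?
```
[9, 40]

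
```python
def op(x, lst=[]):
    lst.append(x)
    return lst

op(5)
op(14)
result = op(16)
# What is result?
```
[5, 14, 16]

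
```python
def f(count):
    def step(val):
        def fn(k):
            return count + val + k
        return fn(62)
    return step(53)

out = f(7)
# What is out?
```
122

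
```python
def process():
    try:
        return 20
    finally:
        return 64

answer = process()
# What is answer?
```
64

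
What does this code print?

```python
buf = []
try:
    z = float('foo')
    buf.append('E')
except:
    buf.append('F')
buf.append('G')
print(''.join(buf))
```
FG

Exception raised in try, caught by bare except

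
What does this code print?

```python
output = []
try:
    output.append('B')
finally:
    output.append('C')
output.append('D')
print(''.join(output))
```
BCD

try/finally without except, no exception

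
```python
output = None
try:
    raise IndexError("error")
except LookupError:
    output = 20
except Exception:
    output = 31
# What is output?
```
20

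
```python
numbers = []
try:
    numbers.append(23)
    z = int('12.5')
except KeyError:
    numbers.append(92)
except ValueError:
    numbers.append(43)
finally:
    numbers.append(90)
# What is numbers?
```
[23, 43, 90]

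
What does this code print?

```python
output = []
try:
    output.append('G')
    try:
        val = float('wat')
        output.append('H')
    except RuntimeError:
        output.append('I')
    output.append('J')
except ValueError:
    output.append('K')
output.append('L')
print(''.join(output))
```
GKL

Inner handler doesn't match, propagates to outer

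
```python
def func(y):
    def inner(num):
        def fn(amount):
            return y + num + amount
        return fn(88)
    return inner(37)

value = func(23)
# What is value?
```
148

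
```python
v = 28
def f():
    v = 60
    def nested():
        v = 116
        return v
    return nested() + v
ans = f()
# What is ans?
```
176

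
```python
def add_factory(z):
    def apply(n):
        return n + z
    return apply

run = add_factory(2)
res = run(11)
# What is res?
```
13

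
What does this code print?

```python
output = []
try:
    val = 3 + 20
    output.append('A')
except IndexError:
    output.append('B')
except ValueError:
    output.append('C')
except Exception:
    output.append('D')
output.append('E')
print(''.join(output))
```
AE

No exception, try block completes normally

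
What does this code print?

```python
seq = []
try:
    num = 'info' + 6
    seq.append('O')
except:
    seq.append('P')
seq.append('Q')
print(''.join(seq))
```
PQ

Exception raised in try, caught by bare except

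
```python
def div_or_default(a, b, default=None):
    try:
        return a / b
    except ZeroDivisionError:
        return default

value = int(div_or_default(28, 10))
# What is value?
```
2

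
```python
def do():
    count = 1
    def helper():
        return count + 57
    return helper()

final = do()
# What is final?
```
58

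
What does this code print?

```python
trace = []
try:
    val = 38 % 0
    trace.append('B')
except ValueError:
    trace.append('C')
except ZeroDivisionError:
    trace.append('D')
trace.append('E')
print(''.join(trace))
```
DE

ZeroDivisionError is caught by its specific handler, not ValueError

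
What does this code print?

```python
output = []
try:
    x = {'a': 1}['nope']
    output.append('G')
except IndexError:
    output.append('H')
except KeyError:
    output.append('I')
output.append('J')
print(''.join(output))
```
IJ

KeyError is caught by its specific handler, not IndexError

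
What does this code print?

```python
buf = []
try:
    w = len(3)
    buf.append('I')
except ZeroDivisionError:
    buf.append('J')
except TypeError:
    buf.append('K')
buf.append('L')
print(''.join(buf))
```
KL

TypeError is caught by its specific handler, not ZeroDivisionError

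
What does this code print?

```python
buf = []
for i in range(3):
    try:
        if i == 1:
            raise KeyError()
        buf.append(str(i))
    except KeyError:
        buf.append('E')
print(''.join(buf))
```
0E2

Exception on i=1 caught, loop continues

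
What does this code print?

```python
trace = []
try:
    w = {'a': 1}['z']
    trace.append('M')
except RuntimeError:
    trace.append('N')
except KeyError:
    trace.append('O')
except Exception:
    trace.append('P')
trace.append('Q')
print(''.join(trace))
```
OQ

KeyError matches before generic Exception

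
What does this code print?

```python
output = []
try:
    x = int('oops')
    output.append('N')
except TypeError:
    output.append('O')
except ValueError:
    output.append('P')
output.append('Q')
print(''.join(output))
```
PQ

ValueError is caught by its specific handler, not TypeError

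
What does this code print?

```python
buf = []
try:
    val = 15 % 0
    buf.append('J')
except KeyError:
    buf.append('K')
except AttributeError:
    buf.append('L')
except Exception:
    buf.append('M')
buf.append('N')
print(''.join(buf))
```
MN

ZeroDivisionError not specifically caught, falls to Exception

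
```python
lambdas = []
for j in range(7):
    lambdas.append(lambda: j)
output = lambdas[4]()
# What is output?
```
6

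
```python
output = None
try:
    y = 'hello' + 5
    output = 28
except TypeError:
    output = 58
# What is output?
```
58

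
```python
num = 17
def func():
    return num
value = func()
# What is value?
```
17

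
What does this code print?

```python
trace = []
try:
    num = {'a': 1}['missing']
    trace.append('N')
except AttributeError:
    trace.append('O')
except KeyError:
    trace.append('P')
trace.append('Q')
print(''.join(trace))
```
PQ

KeyError is caught by its specific handler, not AttributeError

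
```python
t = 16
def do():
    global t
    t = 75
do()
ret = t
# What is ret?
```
75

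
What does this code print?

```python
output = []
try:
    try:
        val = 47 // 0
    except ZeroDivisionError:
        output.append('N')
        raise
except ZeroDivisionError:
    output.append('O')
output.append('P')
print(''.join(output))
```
NOP

raise without argument re-raises current exception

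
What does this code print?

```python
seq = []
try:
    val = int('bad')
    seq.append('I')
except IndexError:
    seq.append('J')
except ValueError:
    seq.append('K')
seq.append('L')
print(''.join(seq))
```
KL

ValueError is caught by its specific handler, not IndexError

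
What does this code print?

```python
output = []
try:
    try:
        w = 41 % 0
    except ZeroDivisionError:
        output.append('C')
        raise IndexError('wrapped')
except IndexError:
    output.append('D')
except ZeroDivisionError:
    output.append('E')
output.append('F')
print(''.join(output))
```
CDF

IndexError raised and caught, original ZeroDivisionError not re-raised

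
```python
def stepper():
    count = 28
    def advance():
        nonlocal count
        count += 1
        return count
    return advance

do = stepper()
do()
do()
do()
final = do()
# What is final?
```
32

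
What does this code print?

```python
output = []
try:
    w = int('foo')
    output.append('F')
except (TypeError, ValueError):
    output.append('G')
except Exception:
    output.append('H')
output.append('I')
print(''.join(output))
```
GI

ValueError matches tuple containing it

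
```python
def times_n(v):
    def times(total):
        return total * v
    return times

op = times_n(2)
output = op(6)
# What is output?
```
12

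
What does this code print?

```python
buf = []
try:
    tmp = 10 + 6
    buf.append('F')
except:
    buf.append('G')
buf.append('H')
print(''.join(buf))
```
FH

No exception, try block completes normally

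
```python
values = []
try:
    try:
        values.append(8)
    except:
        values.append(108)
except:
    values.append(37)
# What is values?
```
[8]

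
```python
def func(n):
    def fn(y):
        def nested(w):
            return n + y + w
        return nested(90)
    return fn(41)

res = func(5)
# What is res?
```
136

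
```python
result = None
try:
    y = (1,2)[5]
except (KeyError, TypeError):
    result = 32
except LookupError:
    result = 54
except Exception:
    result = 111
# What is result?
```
54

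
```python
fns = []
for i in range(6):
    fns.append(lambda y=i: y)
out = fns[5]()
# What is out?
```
5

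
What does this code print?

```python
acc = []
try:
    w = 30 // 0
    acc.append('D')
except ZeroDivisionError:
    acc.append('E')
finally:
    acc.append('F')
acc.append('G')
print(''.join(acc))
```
EFG

finally always runs, even after exception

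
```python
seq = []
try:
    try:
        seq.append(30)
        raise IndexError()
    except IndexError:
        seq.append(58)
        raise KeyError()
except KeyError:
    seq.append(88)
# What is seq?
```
[30, 58, 88]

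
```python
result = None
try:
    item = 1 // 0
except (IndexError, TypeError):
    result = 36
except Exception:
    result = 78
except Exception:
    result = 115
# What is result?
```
78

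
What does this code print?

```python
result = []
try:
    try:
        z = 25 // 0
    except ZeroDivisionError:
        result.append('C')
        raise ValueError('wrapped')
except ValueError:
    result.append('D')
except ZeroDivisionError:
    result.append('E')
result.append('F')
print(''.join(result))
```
CDF

ValueError raised and caught, original ZeroDivisionError not re-raised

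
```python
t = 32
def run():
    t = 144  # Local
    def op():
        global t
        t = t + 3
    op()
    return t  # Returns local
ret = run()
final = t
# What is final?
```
35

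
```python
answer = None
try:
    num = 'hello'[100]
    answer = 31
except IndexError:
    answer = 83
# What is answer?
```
83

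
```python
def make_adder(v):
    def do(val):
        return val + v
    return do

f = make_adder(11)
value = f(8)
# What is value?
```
19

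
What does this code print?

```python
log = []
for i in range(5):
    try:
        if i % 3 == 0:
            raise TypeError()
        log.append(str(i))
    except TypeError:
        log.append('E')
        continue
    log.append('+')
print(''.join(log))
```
E1+2+E4+

continue in except skips rest of loop body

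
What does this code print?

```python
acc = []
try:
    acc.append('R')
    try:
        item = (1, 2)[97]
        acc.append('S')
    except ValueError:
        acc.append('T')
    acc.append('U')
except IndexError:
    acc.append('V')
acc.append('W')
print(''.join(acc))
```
RVW

Inner handler doesn't match, propagates to outer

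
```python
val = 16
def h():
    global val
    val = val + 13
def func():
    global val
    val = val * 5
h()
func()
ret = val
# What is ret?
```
145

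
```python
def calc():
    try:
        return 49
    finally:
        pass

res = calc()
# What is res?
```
49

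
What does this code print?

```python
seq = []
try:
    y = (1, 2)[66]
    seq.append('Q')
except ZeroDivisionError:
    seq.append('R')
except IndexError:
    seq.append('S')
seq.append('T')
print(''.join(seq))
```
ST

IndexError is caught by its specific handler, not ZeroDivisionError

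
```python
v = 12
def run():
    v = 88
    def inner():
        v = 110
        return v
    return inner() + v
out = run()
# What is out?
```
198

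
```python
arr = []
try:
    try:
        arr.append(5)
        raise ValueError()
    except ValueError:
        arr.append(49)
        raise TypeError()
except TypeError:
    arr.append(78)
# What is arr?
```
[5, 49, 78]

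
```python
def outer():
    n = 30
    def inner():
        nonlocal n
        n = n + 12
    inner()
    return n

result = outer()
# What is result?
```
42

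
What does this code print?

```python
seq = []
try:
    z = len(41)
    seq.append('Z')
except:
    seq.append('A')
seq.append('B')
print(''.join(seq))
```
AB

Exception raised in try, caught by bare except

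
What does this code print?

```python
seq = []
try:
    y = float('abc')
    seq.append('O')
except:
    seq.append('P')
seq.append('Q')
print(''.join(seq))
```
PQ

Exception raised in try, caught by bare except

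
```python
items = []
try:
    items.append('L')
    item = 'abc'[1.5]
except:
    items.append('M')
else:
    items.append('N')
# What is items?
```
['L', 'M']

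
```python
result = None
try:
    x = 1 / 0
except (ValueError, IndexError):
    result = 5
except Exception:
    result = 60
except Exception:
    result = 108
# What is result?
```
60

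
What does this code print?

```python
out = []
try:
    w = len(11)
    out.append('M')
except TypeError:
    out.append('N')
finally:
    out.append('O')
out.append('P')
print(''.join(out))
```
NOP

finally always runs, even after exception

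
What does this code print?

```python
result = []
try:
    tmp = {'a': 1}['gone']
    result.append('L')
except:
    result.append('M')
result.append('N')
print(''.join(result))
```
MN

Exception raised in try, caught by bare except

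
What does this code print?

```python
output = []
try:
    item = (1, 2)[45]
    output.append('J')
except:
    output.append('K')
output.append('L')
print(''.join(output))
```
KL

Exception raised in try, caught by bare except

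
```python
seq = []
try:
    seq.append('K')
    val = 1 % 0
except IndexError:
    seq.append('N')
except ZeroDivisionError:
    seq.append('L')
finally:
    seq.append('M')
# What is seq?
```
['K', 'L', 'M']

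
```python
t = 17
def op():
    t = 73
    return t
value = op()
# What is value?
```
73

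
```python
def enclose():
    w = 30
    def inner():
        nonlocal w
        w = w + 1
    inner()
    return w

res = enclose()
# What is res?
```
31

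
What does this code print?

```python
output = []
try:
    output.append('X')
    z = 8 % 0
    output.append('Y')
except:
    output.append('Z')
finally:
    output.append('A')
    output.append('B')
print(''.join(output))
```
XZAB

Code before exception runs, then except, then all of finally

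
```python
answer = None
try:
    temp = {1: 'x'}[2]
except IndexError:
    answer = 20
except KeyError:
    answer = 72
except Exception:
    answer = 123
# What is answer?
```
72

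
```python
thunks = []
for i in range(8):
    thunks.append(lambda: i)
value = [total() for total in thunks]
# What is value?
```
[7, 7, 7, 7, 7, 7, 7, 7]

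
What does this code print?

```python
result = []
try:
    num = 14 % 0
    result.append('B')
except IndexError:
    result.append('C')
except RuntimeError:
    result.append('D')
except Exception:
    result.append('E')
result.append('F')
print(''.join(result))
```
EF

ZeroDivisionError not specifically caught, falls to Exception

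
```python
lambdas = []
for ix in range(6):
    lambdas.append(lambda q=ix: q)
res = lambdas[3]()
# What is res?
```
3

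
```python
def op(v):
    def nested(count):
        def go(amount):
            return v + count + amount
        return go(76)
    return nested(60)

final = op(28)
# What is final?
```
164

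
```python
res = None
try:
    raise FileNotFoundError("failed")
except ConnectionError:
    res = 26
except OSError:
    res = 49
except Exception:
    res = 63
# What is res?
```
49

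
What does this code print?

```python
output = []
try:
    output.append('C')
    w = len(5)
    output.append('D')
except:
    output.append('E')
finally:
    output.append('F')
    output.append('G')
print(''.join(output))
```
CEFG

Code before exception runs, then except, then all of finally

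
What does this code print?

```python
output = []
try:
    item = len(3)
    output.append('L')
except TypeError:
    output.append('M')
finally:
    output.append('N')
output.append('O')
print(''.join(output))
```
MNO

finally always runs, even after exception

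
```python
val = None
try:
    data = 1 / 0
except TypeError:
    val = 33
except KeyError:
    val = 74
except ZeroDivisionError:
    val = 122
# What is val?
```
122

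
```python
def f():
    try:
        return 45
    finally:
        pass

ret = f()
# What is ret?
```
45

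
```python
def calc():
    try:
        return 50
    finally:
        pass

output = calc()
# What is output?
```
50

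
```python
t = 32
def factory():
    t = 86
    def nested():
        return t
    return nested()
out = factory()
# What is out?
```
86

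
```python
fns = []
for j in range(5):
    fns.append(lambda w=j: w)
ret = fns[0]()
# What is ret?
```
0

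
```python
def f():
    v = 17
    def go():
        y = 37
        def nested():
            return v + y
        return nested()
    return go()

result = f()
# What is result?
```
54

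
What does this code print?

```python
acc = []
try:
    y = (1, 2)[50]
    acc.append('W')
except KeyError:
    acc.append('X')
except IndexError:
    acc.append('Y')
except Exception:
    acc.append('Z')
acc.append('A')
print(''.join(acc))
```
YA

IndexError matches before generic Exception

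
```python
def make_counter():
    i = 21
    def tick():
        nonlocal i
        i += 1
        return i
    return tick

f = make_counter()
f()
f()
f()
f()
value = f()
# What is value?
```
26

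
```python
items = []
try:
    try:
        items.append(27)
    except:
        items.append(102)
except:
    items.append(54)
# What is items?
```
[27]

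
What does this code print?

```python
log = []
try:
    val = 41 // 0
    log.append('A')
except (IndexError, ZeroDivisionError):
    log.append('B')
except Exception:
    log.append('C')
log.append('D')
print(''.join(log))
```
BD

ZeroDivisionError matches tuple containing it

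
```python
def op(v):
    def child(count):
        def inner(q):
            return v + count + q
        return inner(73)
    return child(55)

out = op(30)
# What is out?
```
158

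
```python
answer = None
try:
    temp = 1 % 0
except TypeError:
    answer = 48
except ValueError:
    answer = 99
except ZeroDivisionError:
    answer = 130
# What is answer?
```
130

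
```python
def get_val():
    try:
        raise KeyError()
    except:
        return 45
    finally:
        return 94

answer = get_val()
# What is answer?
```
94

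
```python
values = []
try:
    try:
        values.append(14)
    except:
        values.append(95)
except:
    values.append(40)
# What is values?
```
[14]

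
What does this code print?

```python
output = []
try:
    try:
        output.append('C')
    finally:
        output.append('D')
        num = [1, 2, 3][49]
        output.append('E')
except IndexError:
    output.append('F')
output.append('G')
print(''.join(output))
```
CDFG

Exception in inner finally caught by outer except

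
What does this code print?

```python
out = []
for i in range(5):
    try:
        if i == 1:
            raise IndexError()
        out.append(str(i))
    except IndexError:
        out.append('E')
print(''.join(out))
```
0E234

Exception on i=1 caught, loop continues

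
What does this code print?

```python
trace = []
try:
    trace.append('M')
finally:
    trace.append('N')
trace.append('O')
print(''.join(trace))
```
MNO

try/finally without except, no exception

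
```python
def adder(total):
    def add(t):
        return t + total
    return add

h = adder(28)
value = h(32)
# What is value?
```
60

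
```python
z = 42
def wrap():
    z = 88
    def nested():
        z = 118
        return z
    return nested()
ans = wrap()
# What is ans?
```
118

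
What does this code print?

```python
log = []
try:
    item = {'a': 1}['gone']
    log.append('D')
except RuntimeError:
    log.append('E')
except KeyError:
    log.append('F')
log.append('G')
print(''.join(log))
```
FG

KeyError is caught by its specific handler, not RuntimeError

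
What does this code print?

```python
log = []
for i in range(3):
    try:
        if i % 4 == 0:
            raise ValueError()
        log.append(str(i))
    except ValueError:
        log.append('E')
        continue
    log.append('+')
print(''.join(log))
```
E1+2+

continue in except skips rest of loop body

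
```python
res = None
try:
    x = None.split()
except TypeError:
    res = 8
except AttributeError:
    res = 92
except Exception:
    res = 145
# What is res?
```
92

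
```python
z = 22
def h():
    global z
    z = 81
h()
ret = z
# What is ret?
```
81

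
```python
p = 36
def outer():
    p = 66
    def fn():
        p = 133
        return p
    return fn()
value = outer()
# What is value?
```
133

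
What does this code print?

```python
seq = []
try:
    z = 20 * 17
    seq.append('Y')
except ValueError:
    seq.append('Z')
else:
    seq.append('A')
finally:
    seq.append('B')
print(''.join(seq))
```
YAB

else runs before finally when no exception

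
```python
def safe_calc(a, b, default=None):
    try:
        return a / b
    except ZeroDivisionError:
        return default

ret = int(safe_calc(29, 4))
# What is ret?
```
7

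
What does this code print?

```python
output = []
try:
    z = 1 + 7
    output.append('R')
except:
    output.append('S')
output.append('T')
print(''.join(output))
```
RT

No exception, try block completes normally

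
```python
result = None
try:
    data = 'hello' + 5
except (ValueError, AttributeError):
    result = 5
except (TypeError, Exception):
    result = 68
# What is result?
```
68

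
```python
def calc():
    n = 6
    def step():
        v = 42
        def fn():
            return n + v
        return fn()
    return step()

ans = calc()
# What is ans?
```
48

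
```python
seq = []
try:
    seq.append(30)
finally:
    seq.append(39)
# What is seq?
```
[30, 39]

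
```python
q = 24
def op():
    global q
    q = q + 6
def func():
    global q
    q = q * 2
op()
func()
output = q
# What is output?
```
60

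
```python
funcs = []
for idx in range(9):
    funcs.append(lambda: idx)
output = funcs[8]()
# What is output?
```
8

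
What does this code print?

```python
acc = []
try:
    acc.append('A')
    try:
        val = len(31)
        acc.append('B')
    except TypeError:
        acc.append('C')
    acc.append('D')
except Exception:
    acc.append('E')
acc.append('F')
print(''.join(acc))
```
ACDF

Inner exception caught by inner handler, outer continues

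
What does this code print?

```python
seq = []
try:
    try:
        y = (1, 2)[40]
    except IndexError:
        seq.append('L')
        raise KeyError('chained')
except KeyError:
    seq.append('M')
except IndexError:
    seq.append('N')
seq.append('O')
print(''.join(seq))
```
LMO

KeyError raised and caught, original IndexError not re-raised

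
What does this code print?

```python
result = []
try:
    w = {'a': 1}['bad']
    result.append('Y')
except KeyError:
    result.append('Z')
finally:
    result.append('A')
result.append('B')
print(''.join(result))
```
ZAB

finally always runs, even after exception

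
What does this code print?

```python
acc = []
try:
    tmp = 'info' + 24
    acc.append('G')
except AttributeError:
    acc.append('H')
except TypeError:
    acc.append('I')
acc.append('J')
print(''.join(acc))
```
IJ

TypeError is caught by its specific handler, not AttributeError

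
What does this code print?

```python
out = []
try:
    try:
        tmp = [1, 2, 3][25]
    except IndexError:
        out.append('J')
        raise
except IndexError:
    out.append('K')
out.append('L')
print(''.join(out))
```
JKL

raise without argument re-raises current exception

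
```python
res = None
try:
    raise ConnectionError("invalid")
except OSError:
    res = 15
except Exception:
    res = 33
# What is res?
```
15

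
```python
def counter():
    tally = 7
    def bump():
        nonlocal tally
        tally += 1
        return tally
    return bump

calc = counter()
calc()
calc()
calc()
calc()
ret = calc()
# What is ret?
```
12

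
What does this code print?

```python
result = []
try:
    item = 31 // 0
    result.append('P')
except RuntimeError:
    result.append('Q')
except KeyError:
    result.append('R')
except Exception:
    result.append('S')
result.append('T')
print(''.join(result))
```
ST

ZeroDivisionError not specifically caught, falls to Exception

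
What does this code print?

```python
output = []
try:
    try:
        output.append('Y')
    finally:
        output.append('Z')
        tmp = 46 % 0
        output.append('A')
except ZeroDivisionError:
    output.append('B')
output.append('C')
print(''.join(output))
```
YZBC

Exception in inner finally caught by outer except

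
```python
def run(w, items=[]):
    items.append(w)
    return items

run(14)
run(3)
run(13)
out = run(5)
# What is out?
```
[14, 3, 13, 5]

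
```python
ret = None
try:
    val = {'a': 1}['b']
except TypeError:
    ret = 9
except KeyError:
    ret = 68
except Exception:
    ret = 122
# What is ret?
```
68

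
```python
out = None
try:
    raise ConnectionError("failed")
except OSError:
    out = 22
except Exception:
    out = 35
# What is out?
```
22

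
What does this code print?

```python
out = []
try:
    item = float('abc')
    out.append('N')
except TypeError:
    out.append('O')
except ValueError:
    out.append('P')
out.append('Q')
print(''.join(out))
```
PQ

ValueError is caught by its specific handler, not TypeError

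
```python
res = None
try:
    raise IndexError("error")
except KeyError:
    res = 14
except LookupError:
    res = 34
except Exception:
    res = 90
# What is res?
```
34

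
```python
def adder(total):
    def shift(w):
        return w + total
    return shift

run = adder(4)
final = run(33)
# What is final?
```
37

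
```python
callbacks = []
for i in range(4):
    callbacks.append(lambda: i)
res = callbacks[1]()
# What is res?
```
3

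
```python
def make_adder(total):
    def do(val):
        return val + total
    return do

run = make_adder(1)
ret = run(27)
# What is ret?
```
28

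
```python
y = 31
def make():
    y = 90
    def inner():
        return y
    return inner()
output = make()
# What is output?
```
90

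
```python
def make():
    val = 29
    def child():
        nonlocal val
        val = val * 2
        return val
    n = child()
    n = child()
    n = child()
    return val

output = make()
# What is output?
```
232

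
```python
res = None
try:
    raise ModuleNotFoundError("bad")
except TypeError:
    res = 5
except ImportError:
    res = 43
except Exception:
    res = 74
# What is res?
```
43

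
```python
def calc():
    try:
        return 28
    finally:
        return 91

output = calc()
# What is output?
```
91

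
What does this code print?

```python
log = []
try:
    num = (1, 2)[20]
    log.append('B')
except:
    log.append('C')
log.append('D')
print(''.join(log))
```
CD

Exception raised in try, caught by bare except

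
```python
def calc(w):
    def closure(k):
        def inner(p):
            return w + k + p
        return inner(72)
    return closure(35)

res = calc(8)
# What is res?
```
115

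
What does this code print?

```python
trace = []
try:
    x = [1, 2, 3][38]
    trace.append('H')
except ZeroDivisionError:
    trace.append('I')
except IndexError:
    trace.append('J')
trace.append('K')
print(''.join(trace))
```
JK

IndexError is caught by its specific handler, not ZeroDivisionError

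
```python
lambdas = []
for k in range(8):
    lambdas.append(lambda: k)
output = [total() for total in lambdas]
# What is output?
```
[7, 7, 7, 7, 7, 7, 7, 7]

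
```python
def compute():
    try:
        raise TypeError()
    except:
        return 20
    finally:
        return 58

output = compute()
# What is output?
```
58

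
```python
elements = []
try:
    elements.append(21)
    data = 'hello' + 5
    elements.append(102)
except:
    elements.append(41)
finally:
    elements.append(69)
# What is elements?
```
[21, 41, 69]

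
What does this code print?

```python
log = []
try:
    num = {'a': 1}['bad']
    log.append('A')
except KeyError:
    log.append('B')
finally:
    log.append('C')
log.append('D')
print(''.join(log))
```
BCD

finally always runs, even after exception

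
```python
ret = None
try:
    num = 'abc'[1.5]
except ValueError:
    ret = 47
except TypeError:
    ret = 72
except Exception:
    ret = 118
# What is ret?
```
72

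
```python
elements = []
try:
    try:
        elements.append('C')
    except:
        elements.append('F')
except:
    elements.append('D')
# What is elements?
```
['C']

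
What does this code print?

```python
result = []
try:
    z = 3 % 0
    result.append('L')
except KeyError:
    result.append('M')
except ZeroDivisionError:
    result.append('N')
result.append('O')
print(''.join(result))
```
NO

ZeroDivisionError is caught by its specific handler, not KeyError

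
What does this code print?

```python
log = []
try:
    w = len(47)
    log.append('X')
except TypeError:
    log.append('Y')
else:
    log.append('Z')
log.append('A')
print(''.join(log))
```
YA

else block skipped when exception is caught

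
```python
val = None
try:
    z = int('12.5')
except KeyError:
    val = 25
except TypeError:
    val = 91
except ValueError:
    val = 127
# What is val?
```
127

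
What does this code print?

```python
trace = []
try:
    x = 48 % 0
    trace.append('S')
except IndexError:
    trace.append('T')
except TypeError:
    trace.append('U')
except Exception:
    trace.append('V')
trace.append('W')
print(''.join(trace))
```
VW

ZeroDivisionError not specifically caught, falls to Exception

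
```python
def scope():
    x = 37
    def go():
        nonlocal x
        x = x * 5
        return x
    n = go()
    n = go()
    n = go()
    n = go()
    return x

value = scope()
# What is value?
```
23125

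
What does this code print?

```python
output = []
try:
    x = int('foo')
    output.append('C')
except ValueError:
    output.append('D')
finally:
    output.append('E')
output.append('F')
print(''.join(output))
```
DEF

finally always runs, even after exception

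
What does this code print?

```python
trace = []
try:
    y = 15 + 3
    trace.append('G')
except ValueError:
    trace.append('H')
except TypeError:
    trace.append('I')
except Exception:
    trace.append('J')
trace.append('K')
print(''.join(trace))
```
GK

No exception, try block completes normally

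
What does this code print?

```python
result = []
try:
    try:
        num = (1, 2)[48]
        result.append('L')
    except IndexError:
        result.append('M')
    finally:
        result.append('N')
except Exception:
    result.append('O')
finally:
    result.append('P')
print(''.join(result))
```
MNP

Both finally blocks run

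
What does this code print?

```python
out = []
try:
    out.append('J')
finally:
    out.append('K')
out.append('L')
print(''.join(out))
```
JKL

try/finally without except, no exception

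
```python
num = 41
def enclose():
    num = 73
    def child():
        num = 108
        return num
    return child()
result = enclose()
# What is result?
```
108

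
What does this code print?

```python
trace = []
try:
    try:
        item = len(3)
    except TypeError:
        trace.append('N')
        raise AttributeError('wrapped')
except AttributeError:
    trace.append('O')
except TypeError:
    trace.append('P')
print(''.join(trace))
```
NO

New AttributeError raised, caught by outer AttributeError handler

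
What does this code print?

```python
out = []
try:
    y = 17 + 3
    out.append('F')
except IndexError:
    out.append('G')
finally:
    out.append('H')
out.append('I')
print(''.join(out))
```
FHI

finally runs after normal execution too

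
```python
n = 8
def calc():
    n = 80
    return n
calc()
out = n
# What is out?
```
8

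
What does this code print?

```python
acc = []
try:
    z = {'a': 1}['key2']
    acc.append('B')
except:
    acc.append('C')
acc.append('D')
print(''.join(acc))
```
CD

Exception raised in try, caught by bare except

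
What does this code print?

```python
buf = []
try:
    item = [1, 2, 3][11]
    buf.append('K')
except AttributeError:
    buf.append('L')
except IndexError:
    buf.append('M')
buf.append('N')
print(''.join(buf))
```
MN

IndexError is caught by its specific handler, not AttributeError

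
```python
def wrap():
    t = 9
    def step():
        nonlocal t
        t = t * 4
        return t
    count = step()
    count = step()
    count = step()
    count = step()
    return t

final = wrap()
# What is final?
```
2304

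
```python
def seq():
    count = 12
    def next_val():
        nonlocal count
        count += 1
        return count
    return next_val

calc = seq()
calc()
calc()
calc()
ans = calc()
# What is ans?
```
16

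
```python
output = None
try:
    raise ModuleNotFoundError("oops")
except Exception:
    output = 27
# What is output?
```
27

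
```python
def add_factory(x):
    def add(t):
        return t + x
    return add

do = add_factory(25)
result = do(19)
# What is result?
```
44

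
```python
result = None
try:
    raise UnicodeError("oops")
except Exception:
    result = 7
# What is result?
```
7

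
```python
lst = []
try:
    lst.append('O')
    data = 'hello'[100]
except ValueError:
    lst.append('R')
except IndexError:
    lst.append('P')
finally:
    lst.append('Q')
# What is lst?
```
['O', 'P', 'Q']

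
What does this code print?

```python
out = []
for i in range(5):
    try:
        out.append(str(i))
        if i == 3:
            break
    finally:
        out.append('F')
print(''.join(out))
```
0F1F2F3F

finally runs even when breaking out of loop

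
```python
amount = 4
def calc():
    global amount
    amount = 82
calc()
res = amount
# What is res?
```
82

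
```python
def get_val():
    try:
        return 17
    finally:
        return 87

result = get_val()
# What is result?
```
87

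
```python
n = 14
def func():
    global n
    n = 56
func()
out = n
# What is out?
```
56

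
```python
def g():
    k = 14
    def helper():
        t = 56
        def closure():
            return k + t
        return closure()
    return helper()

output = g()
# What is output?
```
70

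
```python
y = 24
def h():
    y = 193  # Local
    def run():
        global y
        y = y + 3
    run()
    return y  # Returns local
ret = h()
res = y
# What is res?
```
27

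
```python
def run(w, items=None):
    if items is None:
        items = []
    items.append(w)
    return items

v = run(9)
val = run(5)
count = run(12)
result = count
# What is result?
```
[12]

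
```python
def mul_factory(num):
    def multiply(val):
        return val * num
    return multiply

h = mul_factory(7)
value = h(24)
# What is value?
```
168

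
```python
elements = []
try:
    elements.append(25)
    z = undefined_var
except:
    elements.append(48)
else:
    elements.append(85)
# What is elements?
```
[25, 48]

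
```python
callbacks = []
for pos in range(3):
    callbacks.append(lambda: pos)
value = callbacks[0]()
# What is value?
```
2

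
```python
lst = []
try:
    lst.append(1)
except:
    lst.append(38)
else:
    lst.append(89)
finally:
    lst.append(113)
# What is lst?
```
[1, 89, 113]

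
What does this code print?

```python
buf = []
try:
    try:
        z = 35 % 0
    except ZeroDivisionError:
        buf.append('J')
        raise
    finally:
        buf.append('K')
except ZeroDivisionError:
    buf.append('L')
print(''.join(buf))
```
JKL

finally runs before re-raised exception propagates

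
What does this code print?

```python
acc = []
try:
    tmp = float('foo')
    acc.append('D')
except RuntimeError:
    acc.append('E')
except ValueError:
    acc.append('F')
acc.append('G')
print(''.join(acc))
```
FG

ValueError is caught by its specific handler, not RuntimeError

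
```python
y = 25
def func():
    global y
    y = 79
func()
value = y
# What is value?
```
79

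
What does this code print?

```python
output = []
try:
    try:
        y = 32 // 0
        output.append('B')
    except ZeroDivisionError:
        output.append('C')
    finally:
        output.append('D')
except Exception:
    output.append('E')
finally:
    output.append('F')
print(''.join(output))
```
CDF

Both finally blocks run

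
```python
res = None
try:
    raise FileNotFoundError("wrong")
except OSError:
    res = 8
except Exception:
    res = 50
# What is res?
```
8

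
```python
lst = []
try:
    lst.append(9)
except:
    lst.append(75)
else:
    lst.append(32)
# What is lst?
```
[9, 32]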